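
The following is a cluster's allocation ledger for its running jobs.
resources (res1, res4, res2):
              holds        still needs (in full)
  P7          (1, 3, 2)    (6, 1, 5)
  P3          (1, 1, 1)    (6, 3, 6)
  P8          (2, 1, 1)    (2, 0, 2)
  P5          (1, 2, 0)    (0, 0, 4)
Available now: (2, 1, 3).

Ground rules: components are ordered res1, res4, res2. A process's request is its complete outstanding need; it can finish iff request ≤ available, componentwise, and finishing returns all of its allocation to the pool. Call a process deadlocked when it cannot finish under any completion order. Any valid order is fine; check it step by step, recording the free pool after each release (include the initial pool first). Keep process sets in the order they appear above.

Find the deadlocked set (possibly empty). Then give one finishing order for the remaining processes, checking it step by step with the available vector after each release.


Deadlocked: P7 and P3.
Key observation: no order helps: past P8, P5, the free pool tops out at (5, 4, 4), below what each blocked process needs in res1.
A valid finishing order for the others: P8, P5. Walking it through:
  pool = (2, 1, 3)
  run P8 (needs (2, 0, 2), free (2, 1, 3)); after release of (2, 1, 1) the pool is (4, 2, 4)
  run P5 (needs (0, 0, 4), free (4, 2, 4)); after release of (1, 2, 0) the pool is (5, 4, 4)
None of the blocked processes ever fits:
  P7 cannot run: need (6, 1, 5) vs free (5, 4, 4) (insufficient res1 and res2)
  P3 cannot run: need (6, 3, 6) vs free (5, 4, 4) (insufficient res1 and res2)


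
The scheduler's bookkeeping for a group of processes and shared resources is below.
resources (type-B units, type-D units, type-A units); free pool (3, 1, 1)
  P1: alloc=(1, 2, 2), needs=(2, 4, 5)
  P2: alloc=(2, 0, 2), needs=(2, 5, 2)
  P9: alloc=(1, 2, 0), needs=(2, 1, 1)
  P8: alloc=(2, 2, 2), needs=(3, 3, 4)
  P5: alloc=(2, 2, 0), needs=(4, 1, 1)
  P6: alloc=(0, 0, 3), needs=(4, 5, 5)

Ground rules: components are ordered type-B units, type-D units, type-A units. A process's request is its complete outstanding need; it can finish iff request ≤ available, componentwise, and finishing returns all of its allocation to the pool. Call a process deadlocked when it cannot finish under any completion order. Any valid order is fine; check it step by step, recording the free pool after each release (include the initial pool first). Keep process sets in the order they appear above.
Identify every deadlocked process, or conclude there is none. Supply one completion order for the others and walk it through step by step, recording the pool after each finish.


Deadlocked: P1, P2, P8 and P6.
Key observation: the pool after P9, P5 is (6, 5, 1); every surviving request exceeds it in type-A units, so progress ends there.
The rest can finish in the order P9, P5. Step-by-step check:
  pool = (3, 1, 1)
  P9 needs (2, 1, 1) <= (3, 1, 1) -> finishes; pool += (1, 2, 0) = (4, 3, 1)
  P5 needs (4, 1, 1) <= (4, 3, 1) -> finishes; pool += (2, 2, 0) = (6, 5, 1)
The stuck group stays short no matter what:
  P1 cannot run: need (2, 4, 5) vs free (6, 5, 1) (insufficient type-A units)
  P2 cannot run: need (2, 5, 2) vs free (6, 5, 1) (insufficient type-A units)
  P8 cannot run: need (3, 3, 4) vs free (6, 5, 1) (insufficient type-A units)
  P6 cannot run: need (4, 5, 5) vs free (6, 5, 1) (insufficient type-A units)


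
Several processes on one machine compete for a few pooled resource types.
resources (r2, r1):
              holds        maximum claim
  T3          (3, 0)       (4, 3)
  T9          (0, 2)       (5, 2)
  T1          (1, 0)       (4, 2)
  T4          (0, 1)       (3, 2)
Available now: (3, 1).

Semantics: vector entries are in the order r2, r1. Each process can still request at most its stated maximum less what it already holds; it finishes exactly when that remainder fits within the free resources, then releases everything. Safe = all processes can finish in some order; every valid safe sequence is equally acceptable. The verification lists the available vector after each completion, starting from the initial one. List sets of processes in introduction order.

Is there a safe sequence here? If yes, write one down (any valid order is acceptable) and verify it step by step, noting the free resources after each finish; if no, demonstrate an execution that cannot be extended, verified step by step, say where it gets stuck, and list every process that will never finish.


UNSAFE.
Key observation: after T4, T1 the pool peaks at (4, 2), and each blocked process is short somewhere: T3 on r1; T9 on r2.
The run T4, T1 cannot be extended any further. Step-by-step check:
  pool = (3, 1)
  T4 needs (3, 1) <= (3, 1) -> finishes; pool += (0, 1) = (3, 2)
  T1 needs (3, 2) <= (3, 2) -> finishes; pool += (1, 0) = (4, 2)
  T3 cannot run: need (1, 3) vs free (4, 2) (insufficient r1)
  T9 cannot run: need (5, 0) vs free (4, 2) (insufficient r2)
Processes that can never finish: T3 and T9.


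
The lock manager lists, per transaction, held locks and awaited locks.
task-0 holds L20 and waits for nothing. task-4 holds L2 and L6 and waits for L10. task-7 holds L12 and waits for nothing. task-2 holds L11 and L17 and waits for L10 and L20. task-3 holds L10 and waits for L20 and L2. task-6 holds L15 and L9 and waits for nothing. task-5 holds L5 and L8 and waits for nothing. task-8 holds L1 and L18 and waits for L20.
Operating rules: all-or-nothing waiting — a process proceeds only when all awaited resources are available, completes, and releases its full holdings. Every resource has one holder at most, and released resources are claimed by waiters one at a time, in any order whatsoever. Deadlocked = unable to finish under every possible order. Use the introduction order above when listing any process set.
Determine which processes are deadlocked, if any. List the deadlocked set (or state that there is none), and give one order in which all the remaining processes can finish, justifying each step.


Deadlocked: task-4, task-2 and task-3.
Key observation: the loop task-4 -> task-3 -> task-4 blocks itself forever; task-2 waits into the deadlock from upstream.
The rest can finish in the order task-0, task-5, task-8, task-7, task-6.
Check, step by step:
  run task-0 (it waits on nothing); releases L20
  run task-5 (it waits on nothing); releases L5 and L8
  run task-8 (all its waits — L20 — are resolved); releases L1 and L18
  run task-7 (it waits on nothing); releases L12
  run task-6 (it waits on nothing); releases L15 and L9


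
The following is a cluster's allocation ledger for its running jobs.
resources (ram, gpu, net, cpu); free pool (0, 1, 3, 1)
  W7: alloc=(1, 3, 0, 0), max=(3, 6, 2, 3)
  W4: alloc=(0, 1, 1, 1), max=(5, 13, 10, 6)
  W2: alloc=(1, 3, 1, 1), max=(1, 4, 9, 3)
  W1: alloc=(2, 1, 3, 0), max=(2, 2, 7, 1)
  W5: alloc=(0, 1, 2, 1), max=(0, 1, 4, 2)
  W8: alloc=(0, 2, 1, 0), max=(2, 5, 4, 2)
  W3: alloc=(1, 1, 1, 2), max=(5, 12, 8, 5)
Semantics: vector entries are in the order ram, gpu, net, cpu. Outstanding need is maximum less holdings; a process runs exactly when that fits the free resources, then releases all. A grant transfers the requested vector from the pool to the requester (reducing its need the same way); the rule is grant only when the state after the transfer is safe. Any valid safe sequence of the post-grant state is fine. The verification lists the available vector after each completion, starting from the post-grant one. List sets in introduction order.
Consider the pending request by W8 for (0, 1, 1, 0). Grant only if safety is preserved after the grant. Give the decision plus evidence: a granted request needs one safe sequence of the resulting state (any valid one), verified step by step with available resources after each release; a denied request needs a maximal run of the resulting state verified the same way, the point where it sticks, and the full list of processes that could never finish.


GRANT. The post-grant state is safe; one safe sequence: W5, W1, W8, W2, W7, W3, W4.
Key observation: post-grant, (0, 0, 2, 1) remains, and an order beginning with W5 completes everyone.
Verifying the post-grant state step by step:
  pool = (0, 0, 2, 1)
  W5: need (0, 0, 2, 1) fits (0, 0, 2, 1); releases (0, 1, 2, 1), pool now (0, 1, 4, 2)
  W1: need (0, 1, 4, 1) fits (0, 1, 4, 2); releases (2, 1, 3, 0), pool now (2, 2, 7, 2)
  W8: need (2, 2, 2, 2) fits (2, 2, 7, 2); releases (0, 3, 2, 0), pool now (2, 5, 9, 2)
  W2: need (0, 1, 8, 2) fits (2, 5, 9, 2); releases (1, 3, 1, 1), pool now (3, 8, 10, 3)
  W7: need (2, 3, 2, 3) fits (3, 8, 10, 3); releases (1, 3, 0, 0), pool now (4, 11, 10, 3)
  W3: need (4, 11, 7, 3) fits (4, 11, 10, 3); releases (1, 1, 1, 2), pool now (5, 12, 11, 5)
  W4: need (5, 12, 9, 5) fits (5, 12, 11, 5); releases (0, 1, 1, 1), pool now (5, 13, 12, 6)


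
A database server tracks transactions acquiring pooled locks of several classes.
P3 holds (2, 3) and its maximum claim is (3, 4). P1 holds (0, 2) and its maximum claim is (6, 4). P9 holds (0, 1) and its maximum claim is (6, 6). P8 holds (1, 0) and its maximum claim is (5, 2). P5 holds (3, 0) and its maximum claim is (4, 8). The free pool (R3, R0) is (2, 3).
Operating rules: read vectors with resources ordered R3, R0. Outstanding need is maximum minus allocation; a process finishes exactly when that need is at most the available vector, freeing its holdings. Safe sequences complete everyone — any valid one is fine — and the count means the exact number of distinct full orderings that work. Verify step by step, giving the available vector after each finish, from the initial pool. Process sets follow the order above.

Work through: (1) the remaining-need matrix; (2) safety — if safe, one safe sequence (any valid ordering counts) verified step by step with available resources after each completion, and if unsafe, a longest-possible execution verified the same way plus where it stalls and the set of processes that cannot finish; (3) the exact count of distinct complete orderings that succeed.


(1) Outstanding need per process (order R3, R0):
  P3: (1, 1)
  P1: (6, 2)
  P9: (6, 5)
  P8: (4, 2)
  P5: (1, 8)
(2) The state is UNSAFE.
Key observation: after P3, P8 the pool peaks at (5, 6), and each blocked process is short somewhere: P1 on R3; P9 on R3; P5 on R0.
A maximal execution: P3, P8 — then nothing else fits. Step-by-step check:
  pool = (2, 3)
  P3 needs (1, 1) <= (2, 3) -> finishes; pool += (2, 3) = (4, 6)
  P8 needs (4, 2) <= (4, 6) -> finishes; pool += (1, 0) = (5, 6)
  blocked: P1 wants (6, 2), pool (5, 6) — not enough R3
  blocked: P9 wants (6, 5), pool (5, 6) — not enough R3
  blocked: P5 wants (1, 8), pool (5, 6) — not enough R0
Permanently blocked: P1, P9 and P5.
(3) Exactly 0 of the possible complete orderings are safe sequences.


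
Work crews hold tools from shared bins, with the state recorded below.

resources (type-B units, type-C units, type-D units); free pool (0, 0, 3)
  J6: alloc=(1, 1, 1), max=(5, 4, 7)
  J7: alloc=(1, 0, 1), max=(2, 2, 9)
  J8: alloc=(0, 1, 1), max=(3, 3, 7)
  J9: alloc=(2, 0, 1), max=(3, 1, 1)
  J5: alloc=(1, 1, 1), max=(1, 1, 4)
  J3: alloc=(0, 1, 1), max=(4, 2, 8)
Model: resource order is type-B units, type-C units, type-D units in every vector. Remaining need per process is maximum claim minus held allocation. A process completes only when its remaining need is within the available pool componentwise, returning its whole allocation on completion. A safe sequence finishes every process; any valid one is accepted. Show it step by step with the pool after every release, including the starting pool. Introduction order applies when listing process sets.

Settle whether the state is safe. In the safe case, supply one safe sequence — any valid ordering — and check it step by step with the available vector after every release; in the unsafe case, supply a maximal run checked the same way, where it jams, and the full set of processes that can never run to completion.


UNSAFE — no complete ordering exists.
Key observation: type-D units is the bottleneck — with J5, J9 done the pool holds (3, 1, 5), short of every remaining need.
Going as far as possible: J5, J9; after that, nothing fits. Check, step by step:
  pool = (0, 0, 3)
  J5: need (0, 0, 3) fits (0, 0, 3); releases (1, 1, 1), pool now (1, 1, 4)
  J9: need (1, 1, 0) fits (1, 1, 4); releases (2, 0, 1), pool now (3, 1, 5)
  J6 still needs (4, 3, 6) but only (3, 1, 5) is free — short on type-B units, type-C units and type-D units
  J7 still needs (1, 2, 8) but only (3, 1, 5) is free — short on type-C units and type-D units
  J8 still needs (3, 2, 6) but only (3, 1, 5) is free — short on type-C units and type-D units
  J3 still needs (4, 1, 7) but only (3, 1, 5) is free — short on type-B units and type-D units
Permanently blocked: J6, J7, J8 and J3.


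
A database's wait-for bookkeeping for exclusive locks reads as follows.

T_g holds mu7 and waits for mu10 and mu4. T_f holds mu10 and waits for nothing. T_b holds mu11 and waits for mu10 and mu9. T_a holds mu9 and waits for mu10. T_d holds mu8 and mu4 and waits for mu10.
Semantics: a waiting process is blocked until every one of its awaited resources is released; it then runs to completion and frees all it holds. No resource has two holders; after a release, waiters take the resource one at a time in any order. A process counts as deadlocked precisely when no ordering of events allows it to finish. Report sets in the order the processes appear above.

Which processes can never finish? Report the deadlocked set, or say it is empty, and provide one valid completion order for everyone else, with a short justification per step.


The deadlocked set is empty.
Key observation: the wait graph is acyclic; completion cascades from the unblocked processes through everyone else.
A valid finishing order for the others: T_f, T_d, T_g, T_a, T_b.
Verifying each step:
  run T_f (it waits on nothing); releases mu10
  T_d waits on mu10 — all released -> runs and releases mu8 and mu4
  T_g waits on mu10 and mu4 — all released -> runs and releases mu7
  T_a waits on mu10 — all released -> runs and releases mu9
  T_b waits on mu10 and mu9 — all released -> runs and releases mu11


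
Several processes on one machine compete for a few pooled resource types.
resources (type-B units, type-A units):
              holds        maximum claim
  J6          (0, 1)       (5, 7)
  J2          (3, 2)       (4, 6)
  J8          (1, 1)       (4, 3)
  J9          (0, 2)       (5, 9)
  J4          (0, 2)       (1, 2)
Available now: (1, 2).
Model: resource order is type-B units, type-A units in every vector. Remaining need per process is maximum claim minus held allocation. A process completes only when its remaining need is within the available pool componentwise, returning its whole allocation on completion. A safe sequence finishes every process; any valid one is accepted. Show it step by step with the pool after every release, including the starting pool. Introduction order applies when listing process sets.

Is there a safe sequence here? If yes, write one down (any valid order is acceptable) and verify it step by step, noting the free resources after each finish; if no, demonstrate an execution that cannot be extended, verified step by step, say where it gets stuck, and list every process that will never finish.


SAFE — a valid safe sequence is J4, J2, J8, J6, J9.
Key observation: J4 marks the first exact bind of the order: its need (1, 0) fits the free (1, 2) with zero slack on a requested resource.
Check, step by step:
  pool = (1, 2)
  J4 needs (1, 0) <= (1, 2) -> finishes; pool += (0, 2) = (1, 4)
  J2 needs (1, 4) <= (1, 4) -> finishes; pool += (3, 2) = (4, 6)
  J8 needs (3, 2) <= (4, 6) -> finishes; pool += (1, 1) = (5, 7)
  J6 needs (5, 6) <= (5, 7) -> finishes; pool += (0, 1) = (5, 8)
  J9 needs (5, 7) <= (5, 8) -> finishes; pool += (0, 2) = (5, 10)


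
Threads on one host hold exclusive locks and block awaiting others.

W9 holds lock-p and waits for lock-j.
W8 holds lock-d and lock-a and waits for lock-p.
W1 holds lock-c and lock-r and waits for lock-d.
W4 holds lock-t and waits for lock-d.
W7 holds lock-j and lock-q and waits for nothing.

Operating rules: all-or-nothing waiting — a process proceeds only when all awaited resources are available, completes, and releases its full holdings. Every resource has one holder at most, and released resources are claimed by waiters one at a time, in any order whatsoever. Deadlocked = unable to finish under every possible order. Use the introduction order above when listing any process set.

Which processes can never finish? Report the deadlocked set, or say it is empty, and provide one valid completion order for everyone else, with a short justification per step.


Nothing here is deadlocked.
Key observation: although several processes wait, no cycle exists — each chain bottoms out at a free runner.
The rest can finish in the order W7, W9, W8, W4, W1.
Walking it through:
  W7: no waits; runs immediately, freeing lock-j and lock-q
  W9 waits on lock-j — all released -> runs and releases lock-p
  W8 waits on lock-p — all released -> runs and releases lock-d and lock-a
  W4 waits on lock-d — all released -> runs and releases lock-t
  W1 waits on lock-d — all released -> runs and releases lock-c and lock-r


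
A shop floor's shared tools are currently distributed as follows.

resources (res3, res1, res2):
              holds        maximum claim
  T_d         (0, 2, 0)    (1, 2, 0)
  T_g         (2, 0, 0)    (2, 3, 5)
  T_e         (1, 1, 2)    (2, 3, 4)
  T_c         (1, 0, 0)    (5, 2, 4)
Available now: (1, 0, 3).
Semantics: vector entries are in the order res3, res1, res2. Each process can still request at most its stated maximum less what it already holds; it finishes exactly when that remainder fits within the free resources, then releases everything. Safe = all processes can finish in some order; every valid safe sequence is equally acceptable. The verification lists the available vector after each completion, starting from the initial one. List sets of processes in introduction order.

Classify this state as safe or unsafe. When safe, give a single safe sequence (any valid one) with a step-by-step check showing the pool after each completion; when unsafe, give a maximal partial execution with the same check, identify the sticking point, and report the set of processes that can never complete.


SAFE. One safe sequence: T_d, T_e, T_g, T_c.
Key observation: T_d marks the first exact bind of the order: its need (1, 0, 0) fits the free (1, 0, 3) with zero slack on a requested resource.
Step-by-step check:
  pool = (1, 0, 3)
  run T_d (needs (1, 0, 0), free (1, 0, 3)); after release of (0, 2, 0) the pool is (1, 2, 3)
  run T_e (needs (1, 2, 2), free (1, 2, 3)); after release of (1, 1, 2) the pool is (2, 3, 5)
  run T_g (needs (0, 3, 5), free (2, 3, 5)); after release of (2, 0, 0) the pool is (4, 3, 5)
  run T_c (needs (4, 2, 4), free (4, 3, 5)); after release of (1, 0, 0) the pool is (5, 3, 5)


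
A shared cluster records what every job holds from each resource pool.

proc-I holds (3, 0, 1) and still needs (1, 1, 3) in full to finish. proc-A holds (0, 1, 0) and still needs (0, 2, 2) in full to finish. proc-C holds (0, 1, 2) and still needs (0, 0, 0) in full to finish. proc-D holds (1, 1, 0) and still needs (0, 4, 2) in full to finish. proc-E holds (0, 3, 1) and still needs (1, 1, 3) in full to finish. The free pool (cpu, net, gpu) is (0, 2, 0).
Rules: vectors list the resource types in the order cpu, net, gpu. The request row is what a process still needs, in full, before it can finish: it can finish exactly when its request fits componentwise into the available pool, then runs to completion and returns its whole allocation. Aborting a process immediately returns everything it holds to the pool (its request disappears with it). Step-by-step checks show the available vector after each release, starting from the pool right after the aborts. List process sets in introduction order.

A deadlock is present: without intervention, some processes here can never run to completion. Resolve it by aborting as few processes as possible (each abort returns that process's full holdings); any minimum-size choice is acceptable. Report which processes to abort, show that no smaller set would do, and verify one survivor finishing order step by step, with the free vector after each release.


Minimum abort set: proc-E.
Key observation: proc-I could never have finished before the abort; with (0, 3, 1) returned by proc-E, it fits at step 3.
Minimality: the empty abort set fails — the state is deadlocked as it stands.
The survivors complete as proc-C, proc-D, proc-I, proc-A. Verifying each step (starting from the post-abort pool):
  pool = (0, 5, 1)
  proc-C: need (0, 0, 0) fits (0, 5, 1); releases (0, 1, 2), pool now (0, 6, 3)
  proc-D: need (0, 4, 2) fits (0, 6, 3); releases (1, 1, 0), pool now (1, 7, 3)
  proc-I: need (1, 1, 3) fits (1, 7, 3); releases (3, 0, 1), pool now (4, 7, 4)
  proc-A: need (0, 2, 2) fits (4, 7, 4); releases (0, 1, 0), pool now (4, 8, 4)


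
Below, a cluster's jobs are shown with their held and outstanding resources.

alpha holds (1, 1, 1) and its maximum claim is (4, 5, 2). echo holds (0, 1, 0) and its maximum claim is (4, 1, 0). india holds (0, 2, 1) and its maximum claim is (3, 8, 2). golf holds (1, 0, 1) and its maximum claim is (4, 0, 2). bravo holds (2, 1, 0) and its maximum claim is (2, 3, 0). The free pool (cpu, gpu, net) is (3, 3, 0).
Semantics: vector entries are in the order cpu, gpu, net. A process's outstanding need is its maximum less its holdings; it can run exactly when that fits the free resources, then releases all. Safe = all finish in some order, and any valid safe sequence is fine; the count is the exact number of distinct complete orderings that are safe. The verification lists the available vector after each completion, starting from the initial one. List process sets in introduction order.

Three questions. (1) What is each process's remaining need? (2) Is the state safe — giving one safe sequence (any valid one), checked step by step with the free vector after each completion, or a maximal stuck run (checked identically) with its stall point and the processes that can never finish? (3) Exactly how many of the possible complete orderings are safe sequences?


(1) Outstanding need per process (order cpu, gpu, net):
  alpha: (3, 4, 1)
  echo: (4, 0, 0)
  india: (3, 6, 1)
  golf: (3, 0, 1)
  bravo: (0, 2, 0)
(2) The state is UNSAFE.
Key observation: the wall is net: completing bravo, echo brings the pool only to (5, 5, 0), and all the rest need more.
Going as far as possible: bravo, echo; after that, nothing fits. Check, step by step:
  pool = (3, 3, 0)
  run bravo (needs (0, 2, 0), free (3, 3, 0)); after release of (2, 1, 0) the pool is (5, 4, 0)
  run echo (needs (4, 0, 0), free (5, 4, 0)); after release of (0, 1, 0) the pool is (5, 5, 0)
  blocked: alpha wants (3, 4, 1), pool (5, 5, 0) — not enough net
  blocked: india wants (3, 6, 1), pool (5, 5, 0) — not enough gpu and net
  blocked: golf wants (3, 0, 1), pool (5, 5, 0) — not enough net
Never able to finish: alpha, india and golf.
(3) The exact count: 0 of the possible complete orderings are safe sequences.


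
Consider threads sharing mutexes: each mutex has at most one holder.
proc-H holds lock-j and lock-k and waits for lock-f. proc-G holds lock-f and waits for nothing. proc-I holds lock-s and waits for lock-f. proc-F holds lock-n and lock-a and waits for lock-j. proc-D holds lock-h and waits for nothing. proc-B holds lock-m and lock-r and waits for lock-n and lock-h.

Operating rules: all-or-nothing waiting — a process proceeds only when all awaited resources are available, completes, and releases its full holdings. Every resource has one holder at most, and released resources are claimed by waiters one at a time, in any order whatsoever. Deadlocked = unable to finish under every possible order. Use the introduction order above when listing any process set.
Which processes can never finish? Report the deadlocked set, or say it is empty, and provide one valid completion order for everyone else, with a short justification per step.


The deadlocked set is empty.
Key observation: the wait relation is loop-free; peeling off processes with no waits unwinds the whole state.
The rest can finish in the order proc-G, proc-I, proc-H, proc-D, proc-F, proc-B.
Walking it through:
  run proc-G (it waits on nothing); releases lock-f
  proc-I waits on lock-f — all released -> runs and releases lock-s
  proc-H waits on lock-f — all released -> runs and releases lock-j and lock-k
  run proc-D (it waits on nothing); releases lock-h
  proc-F waits on lock-j — all released -> runs and releases lock-n and lock-a
  proc-B waits on lock-n and lock-h — all released -> runs and releases lock-m and lock-r


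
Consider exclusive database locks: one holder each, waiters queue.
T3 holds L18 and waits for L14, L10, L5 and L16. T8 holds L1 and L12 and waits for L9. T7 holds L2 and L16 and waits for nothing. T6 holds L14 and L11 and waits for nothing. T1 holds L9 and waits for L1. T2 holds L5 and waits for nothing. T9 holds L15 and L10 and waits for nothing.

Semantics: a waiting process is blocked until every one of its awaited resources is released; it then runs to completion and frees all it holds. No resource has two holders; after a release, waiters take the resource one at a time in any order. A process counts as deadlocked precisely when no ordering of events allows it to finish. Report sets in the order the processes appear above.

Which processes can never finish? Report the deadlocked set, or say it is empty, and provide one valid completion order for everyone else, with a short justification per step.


The deadlocked set is T8 and T1.
Key observation: the wait chain closes on itself along T8 -> T1 -> T8; no other process is dragged down with it.
A valid finishing order for the others: T9, T6, T7, T2, T3.
Step-by-step check:
  T9 waits on nothing -> runs at once and releases L15 and L10
  T6 waits on nothing -> runs at once and releases L14 and L11
  T7 waits on nothing -> runs at once and releases L2 and L16
  T2 waits on nothing -> runs at once and releases L5
  T3: everything it awaited (L14, L10, L5 and L16) is free; runs, freeing L18


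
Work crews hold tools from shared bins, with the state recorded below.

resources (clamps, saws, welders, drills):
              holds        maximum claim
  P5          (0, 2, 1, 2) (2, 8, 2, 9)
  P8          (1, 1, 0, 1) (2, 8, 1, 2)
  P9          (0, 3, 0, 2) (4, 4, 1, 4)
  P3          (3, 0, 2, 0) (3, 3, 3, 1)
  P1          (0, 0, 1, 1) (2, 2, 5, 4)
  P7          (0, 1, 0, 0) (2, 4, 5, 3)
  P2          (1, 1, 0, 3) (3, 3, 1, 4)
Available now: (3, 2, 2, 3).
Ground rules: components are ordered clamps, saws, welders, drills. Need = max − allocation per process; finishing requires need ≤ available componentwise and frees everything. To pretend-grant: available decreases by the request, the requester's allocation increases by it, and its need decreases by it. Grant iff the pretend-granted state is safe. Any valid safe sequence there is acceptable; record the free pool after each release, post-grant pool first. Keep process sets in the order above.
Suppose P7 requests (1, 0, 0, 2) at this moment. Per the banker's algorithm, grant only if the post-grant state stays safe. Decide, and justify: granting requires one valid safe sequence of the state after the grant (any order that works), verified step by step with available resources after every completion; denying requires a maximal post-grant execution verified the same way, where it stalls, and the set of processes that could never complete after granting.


GRANT. The post-grant state is safe; one safe sequence: P2, P3, P9, P1, P5, P8, P7.
Key observation: the transfer keeps a workable pool ((2, 2, 2, 1)); P2 starts the safe sequence.
Check on the post-grant state, step by step:
  pool = (2, 2, 2, 1)
  P2 needs (2, 2, 1, 1) <= (2, 2, 2, 1) -> finishes; pool += (1, 1, 0, 3) = (3, 3, 2, 4)
  P3 needs (0, 3, 1, 1) <= (3, 3, 2, 4) -> finishes; pool += (3, 0, 2, 0) = (6, 3, 4, 4)
  P9 needs (4, 1, 1, 2) <= (6, 3, 4, 4) -> finishes; pool += (0, 3, 0, 2) = (6, 6, 4, 6)
  P1 needs (2, 2, 4, 3) <= (6, 6, 4, 6) -> finishes; pool += (0, 0, 1, 1) = (6, 6, 5, 7)
  P5 needs (2, 6, 1, 7) <= (6, 6, 5, 7) -> finishes; pool += (0, 2, 1, 2) = (6, 8, 6, 9)
  P8 needs (1, 7, 1, 1) <= (6, 8, 6, 9) -> finishes; pool += (1, 1, 0, 1) = (7, 9, 6, 10)
  P7 needs (1, 3, 5, 1) <= (7, 9, 6, 10) -> finishes; pool += (1, 1, 0, 2) = (8, 10, 6, 12)


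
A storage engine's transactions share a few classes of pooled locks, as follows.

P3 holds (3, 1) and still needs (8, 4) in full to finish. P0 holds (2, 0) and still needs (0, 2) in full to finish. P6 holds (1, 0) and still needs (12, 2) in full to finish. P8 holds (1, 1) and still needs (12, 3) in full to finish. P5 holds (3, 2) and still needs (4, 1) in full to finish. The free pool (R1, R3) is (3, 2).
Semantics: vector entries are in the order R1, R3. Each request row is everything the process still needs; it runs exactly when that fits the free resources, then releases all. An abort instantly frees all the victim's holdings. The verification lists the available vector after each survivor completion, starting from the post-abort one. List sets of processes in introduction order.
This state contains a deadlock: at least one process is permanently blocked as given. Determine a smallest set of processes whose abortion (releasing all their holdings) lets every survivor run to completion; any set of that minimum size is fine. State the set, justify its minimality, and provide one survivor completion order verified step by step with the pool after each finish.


Minimum abort set: P8.
Key observation: no ordering could ever have run P6 before the abort of P8; with (1, 1) back in the pool it fits at step 4.
Minimality: the empty abort set fails — the state is deadlocked as it stands.
The survivors complete as P0, P5, P3, P6. Check, step by step (starting from the post-abort pool):
  pool = (4, 3)
  run P0 (needs (0, 2), free (4, 3)); after release of (2, 0) the pool is (6, 3)
  run P5 (needs (4, 1), free (6, 3)); after release of (3, 2) the pool is (9, 5)
  run P3 (needs (8, 4), free (9, 5)); after release of (3, 1) the pool is (12, 6)
  run P6 (needs (12, 2), free (12, 6)); after release of (1, 0) the pool is (13, 6)


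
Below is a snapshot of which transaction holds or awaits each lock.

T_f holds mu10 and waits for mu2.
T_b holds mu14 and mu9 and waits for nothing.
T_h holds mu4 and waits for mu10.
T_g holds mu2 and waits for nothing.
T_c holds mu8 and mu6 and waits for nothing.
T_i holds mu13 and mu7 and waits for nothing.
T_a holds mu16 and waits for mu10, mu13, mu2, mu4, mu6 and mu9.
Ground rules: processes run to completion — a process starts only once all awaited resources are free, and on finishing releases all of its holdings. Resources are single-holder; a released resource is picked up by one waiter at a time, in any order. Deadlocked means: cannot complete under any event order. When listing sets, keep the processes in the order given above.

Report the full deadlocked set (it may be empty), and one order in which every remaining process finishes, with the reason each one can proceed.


Nothing here is deadlocked.
Key observation: the waits form no ring: some process can always run, and its releases unblock the others one by one.
One completion order for the rest: T_b, T_c, T_i, T_g, T_f, T_h, T_a.
Step-by-step check:
  run T_b (it waits on nothing); releases mu14 and mu9
  run T_c (it waits on nothing); releases mu8 and mu6
  run T_i (it waits on nothing); releases mu13 and mu7
  run T_g (it waits on nothing); releases mu2
  T_f: everything it awaited (mu2) is free; runs, freeing mu10
  T_h: everything it awaited (mu10) is free; runs, freeing mu4
  T_a: everything it awaited (mu10, mu13, mu2, mu4, mu6 and mu9) is free; runs, freeing mu16


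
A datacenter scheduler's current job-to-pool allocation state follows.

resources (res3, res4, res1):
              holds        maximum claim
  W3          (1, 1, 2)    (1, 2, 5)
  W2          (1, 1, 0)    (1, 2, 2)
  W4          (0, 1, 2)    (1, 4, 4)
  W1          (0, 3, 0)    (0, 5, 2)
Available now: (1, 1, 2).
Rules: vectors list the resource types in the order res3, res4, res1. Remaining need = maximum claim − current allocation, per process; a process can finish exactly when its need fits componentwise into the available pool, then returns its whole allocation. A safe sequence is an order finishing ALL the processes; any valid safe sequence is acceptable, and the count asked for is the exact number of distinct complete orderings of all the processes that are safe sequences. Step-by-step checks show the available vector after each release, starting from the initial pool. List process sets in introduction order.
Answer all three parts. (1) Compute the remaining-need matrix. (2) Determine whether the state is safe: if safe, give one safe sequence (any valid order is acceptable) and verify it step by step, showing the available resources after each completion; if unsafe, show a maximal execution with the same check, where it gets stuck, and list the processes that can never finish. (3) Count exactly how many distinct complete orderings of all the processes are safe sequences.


(1) Outstanding need per process (order res3, res4, res1):
  W3: (0, 1, 3)
  W2: (0, 1, 2)
  W4: (1, 3, 2)
  W1: (0, 2, 2)
(2) SAFE, for example via the order W2, W1, W4, W3.
Key observation: W2 marks the first exact bind of the order: its need (0, 1, 2) fits the free (1, 1, 2) with zero slack on a requested resource.
Step-by-step check:
  pool = (1, 1, 2)
  run W2 (needs (0, 1, 2), free (1, 1, 2)); after release of (1, 1, 0) the pool is (2, 2, 2)
  run W1 (needs (0, 2, 2), free (2, 2, 2)); after release of (0, 3, 0) the pool is (2, 5, 2)
  run W4 (needs (1, 3, 2), free (2, 5, 2)); after release of (0, 1, 2) the pool is (2, 6, 4)
  run W3 (needs (0, 1, 3), free (2, 6, 4)); after release of (1, 1, 2) the pool is (3, 7, 6)
(3) The exact count: 1 of the possible complete orderings is a safe sequence.


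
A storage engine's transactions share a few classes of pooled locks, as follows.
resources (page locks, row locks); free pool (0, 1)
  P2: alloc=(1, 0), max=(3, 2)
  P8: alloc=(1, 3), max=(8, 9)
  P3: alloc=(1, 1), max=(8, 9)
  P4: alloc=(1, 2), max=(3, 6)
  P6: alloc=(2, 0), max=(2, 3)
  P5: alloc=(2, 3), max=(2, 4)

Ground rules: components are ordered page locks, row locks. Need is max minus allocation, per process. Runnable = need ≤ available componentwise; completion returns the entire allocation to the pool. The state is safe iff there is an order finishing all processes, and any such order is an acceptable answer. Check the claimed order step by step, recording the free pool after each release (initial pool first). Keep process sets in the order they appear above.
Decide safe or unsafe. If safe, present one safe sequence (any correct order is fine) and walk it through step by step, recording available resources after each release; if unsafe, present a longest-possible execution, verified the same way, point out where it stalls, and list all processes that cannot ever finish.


The state is UNSAFE.
Key observation: P5, P2, P6, P4 can finish, but then (6, 6) is all there is, and the blocked group's page locks demands exceed it.
A maximal execution: P5, P2, P6, P4 — then nothing else fits. Step-by-step check:
  pool = (0, 1)
  P5: need (0, 1) fits (0, 1); releases (2, 3), pool now (2, 4)
  P2: need (2, 2) fits (2, 4); releases (1, 0), pool now (3, 4)
  P6: need (0, 3) fits (3, 4); releases (2, 0), pool now (5, 4)
  P4: need (2, 4) fits (5, 4); releases (1, 2), pool now (6, 6)
  P8 cannot run: need (7, 6) vs free (6, 6) (insufficient page locks)
  P3 cannot run: need (7, 8) vs free (6, 6) (insufficient page locks and row locks)
Permanently blocked: P8 and P3.


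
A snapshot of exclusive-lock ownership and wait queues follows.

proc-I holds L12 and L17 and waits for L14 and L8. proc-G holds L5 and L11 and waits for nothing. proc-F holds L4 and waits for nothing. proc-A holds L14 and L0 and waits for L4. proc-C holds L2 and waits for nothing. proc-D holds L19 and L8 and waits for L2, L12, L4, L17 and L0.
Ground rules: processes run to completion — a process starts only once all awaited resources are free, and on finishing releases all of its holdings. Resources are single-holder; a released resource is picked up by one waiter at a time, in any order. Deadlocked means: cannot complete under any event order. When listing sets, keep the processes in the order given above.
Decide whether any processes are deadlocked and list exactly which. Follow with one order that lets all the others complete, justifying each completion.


The deadlocked set is proc-I and proc-D.
Key observation: along proc-I -> proc-D -> proc-I, each member waits on what the next one holds — a deadlock; no other process is dragged down with it.
A valid finishing order for the others: proc-F, proc-G, proc-C, proc-A.
Verifying each step:
  proc-F waits on nothing -> runs at once and releases L4
  proc-G waits on nothing -> runs at once and releases L5 and L11
  proc-C waits on nothing -> runs at once and releases L2
  proc-A: everything it awaited (L4) is free; runs, freeing L14 and L0


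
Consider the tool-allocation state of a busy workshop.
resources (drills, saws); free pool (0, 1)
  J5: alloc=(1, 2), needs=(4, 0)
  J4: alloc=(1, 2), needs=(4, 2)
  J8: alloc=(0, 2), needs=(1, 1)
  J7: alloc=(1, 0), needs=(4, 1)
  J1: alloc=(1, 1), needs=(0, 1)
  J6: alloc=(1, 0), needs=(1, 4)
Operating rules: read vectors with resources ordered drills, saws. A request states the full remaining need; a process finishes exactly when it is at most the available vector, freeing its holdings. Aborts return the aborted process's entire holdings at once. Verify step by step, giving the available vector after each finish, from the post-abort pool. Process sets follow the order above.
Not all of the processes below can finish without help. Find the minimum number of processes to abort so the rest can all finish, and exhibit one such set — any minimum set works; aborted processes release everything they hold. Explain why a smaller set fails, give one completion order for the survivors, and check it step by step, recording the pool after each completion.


Minimum abort set: J5 and J4.
Key observation: aborting J5 and J4 returns (2, 4), and J7 — hopeless before — runs at step 3 with the returned capacity in the pool.
Why nothing smaller works — every single abort fails: J5 alone leaves J4 blocked (short on drills); J4 alone leaves J5 blocked (short on drills); J8 alone leaves J5 blocked (short on drills); J7 alone leaves J5 blocked (short on drills); J1 alone leaves J5 blocked (short on drills); J6 alone leaves J5 blocked (short on drills).
One survivor order: J6, J1, J7, J8. Walking it through (post-abort pool first):
  pool = (2, 5)
  run J6 (needs (1, 4), free (2, 5)); after release of (1, 0) the pool is (3, 5)
  run J1 (needs (0, 1), free (3, 5)); after release of (1, 1) the pool is (4, 6)
  run J7 (needs (4, 1), free (4, 6)); after release of (1, 0) the pool is (5, 6)
  run J8 (needs (1, 1), free (5, 6)); after release of (0, 2) the pool is (5, 8)


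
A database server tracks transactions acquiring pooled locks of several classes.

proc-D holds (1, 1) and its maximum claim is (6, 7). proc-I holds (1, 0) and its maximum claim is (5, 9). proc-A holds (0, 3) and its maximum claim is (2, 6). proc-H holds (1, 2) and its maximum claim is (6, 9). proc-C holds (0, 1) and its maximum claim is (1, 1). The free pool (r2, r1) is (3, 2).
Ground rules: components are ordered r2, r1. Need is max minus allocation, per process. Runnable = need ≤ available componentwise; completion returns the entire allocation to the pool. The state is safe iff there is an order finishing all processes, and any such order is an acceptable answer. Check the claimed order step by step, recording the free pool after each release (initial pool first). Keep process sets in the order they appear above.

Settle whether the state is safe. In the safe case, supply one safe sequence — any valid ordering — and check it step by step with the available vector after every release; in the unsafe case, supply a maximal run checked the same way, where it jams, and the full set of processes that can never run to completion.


UNSAFE.
Key observation: even finishing proc-C, proc-A leaves just (3, 6) free — too little r2 for any of the remaining processes.
A maximal execution: proc-C, proc-A — then nothing else fits. Check, step by step:
  pool = (3, 2)
  proc-C: need (1, 0) fits (3, 2); releases (0, 1), pool now (3, 3)
  proc-A: need (2, 3) fits (3, 3); releases (0, 3), pool now (3, 6)
  proc-D still needs (5, 6) but only (3, 6) is free — short on r2
  proc-I still needs (4, 9) but only (3, 6) is free — short on r2 and r1
  proc-H still needs (5, 7) but only (3, 6) is free — short on r2 and r1
Processes that can never finish: proc-D, proc-I and proc-H.
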